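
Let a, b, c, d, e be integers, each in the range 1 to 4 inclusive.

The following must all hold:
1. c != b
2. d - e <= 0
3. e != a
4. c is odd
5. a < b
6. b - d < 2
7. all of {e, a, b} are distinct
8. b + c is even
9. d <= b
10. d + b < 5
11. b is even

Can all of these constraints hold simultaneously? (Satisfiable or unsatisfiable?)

Unsatisfiable

Constraint 11 makes b even and constraint 4 makes c odd, so b + c must be odd. Constraint 8 says b + c is even — contradiction.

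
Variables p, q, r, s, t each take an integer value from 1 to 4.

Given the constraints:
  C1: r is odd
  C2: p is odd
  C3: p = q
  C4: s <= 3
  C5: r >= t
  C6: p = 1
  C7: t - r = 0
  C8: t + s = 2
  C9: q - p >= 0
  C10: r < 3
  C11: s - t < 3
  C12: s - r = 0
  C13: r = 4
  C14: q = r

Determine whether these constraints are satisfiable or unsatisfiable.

Unsatisfiable

Constraint 6 fixes p = 1 and constraint 13 fixes r = 4. Constraints 3 and 14 give p = q = r, so p = r. But 1 ≠ 4 — contradiction.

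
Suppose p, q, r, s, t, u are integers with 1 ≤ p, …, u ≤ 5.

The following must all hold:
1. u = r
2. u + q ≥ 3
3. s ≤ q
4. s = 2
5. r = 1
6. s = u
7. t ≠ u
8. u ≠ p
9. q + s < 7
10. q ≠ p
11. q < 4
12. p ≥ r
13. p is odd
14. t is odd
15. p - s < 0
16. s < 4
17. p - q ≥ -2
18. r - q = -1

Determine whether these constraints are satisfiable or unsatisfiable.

Unsatisfiable

Constraint 4 fixes s = 2 and constraint 5 fixes r = 1. Constraints 1 and 6 give s = u = r, so s = r. But 2 ≠ 1 — contradiction.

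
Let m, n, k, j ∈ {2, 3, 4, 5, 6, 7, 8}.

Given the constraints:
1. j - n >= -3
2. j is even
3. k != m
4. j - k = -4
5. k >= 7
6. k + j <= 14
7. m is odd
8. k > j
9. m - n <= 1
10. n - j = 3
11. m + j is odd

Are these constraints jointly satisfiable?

Satisfiable

The assignment m = 7, n = 7, k = 8, j = 4 works:
  constraint 1 holds since j - n = -3.
  constraint 4 holds since j - k = -4.
  constraint 6 holds since k + j = 12.
The rest check out directly.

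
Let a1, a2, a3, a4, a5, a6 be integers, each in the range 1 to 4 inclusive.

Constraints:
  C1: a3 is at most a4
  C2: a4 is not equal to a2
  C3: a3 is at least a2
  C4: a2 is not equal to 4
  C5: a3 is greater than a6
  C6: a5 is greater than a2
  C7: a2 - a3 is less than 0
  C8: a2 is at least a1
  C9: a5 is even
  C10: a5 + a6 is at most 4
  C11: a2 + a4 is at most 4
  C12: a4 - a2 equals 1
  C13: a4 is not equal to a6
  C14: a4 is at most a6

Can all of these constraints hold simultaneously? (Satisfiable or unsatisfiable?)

Unsatisfiable

Constraints 1, 5, and 14 give a4 ≤ a6, a6 < a3, a3 ≤ a4. Chaining: a4 ≤ a6 < a3 ≤ a4, which forces a4 < a4 — impossible.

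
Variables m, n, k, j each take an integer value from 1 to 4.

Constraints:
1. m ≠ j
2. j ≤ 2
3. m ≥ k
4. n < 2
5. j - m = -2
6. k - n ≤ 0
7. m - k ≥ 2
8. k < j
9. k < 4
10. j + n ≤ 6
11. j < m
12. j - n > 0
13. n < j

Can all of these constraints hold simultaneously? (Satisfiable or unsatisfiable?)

Satisfiable

Take m = 4, n = 1, k = 1, j = 2. Then constraint 5: j - m = -2; constraint 6: k - n = 0; constraint 7: m - k = 3, and every other listed constraint is also met.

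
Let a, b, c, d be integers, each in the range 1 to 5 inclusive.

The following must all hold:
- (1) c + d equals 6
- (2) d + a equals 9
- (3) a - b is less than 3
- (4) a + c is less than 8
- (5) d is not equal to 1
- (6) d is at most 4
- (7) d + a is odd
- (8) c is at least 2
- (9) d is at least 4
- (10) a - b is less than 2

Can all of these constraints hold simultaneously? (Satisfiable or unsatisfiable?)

Satisfiable

Take a = 5, b = 5, c = 2, d = 4. Then constraint 1: c + d = 6; constraint 2: d + a = 9, and every other listed constraint is also met.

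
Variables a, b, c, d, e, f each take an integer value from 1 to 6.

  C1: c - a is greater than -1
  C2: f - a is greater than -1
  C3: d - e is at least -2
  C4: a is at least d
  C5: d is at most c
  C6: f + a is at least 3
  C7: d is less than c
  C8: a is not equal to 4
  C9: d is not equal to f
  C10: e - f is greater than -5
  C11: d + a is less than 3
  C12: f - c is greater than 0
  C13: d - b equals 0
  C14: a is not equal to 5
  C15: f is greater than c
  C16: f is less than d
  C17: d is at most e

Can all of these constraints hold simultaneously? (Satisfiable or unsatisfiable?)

Constraints 7, 12, and 16 give d < c, c < f, f < d. Chaining: d < c < f < d, which forces d < d — impossible.

Unsatisfiable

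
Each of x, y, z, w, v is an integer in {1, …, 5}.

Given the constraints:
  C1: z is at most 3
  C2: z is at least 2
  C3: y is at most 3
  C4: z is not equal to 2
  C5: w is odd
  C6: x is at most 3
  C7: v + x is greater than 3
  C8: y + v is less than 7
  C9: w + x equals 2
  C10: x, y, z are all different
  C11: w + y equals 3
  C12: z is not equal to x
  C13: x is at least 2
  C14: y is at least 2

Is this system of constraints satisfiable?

Unsatisfiable

Constraints 1, 2, 3, 6, 13, and 14 confine each of x, y, z to the 2 values {2, 3}.
Constraint 10 requires all 3 of them to be distinct, but only 2 values are available — impossible by the pigeonhole principle.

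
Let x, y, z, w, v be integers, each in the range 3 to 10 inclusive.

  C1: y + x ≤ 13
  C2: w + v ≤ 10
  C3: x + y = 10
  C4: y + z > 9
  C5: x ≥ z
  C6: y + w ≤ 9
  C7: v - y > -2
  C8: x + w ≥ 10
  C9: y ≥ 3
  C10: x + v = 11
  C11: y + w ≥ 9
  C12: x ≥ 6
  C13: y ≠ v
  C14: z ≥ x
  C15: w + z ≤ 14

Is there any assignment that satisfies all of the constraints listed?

The assignment x = 7, y = 3, z = 7, w = 6, v = 4 works:
  constraint 1 holds since y + x = 10.
  constraint 2 holds since w + v = 10.
The rest check out directly.

Satisfiable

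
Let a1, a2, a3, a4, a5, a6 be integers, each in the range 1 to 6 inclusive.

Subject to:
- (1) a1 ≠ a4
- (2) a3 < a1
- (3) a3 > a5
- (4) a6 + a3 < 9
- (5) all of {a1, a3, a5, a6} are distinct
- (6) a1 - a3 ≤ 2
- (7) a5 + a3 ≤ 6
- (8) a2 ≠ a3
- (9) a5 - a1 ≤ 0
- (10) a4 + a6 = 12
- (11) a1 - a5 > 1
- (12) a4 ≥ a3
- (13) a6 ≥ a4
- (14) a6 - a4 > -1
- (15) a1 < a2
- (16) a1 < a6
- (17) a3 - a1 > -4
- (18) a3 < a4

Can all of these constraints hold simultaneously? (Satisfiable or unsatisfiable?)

The assignment a1 = 3, a2 = 5, a3 = 2, a4 = 6, a5 = 1, a6 = 6 works:
  constraint 4 holds since a6 + a3 = 8.
  constraint 6 holds since a1 - a3 = 1.
  constraint 7 holds since a5 + a3 = 3.
The rest check out directly.

Satisfiable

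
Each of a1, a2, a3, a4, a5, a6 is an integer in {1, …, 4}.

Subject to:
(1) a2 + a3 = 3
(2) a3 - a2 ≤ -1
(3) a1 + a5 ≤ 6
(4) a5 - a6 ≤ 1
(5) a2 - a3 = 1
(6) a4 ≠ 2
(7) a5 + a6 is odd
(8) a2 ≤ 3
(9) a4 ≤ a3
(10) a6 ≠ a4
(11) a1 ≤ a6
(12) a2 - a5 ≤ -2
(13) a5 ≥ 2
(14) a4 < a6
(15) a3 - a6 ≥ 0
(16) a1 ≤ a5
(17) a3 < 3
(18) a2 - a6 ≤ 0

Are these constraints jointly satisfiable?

Constraints 2, 4, 12, and 15 give a2 − a3 ≥ 1, a3 − a6 ≥ 0, a6 − a5 ≥ -1, a5 − a2 ≥ 2.
Adding all 4 inequalities: the left sides telescope to 0, and the right sides sum to 1 + 0 + (-1) + 2 = 2. So 0 ≥ 2, which is false.

Unsatisfiable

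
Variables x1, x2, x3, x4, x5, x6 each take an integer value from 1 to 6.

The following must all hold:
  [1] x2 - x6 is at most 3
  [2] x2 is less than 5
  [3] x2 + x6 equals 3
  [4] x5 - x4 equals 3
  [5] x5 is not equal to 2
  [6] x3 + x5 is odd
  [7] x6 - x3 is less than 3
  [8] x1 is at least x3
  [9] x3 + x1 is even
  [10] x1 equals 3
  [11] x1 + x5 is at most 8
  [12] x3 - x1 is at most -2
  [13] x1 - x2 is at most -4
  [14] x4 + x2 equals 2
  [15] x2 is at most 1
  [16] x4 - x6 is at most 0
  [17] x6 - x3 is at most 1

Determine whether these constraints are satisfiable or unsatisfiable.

Unsatisfiable

Constraints 1, 12, 13, and 17 give x6 − x2 ≥ -3, x2 − x1 ≥ 4, x1 − x3 ≥ 2, x3 − x6 ≥ -1.
Adding all 4 inequalities: the left sides telescope to 0, and the right sides sum to (-3) + 4 + 2 + (-1) = 2. So 0 ≥ 2, which is false.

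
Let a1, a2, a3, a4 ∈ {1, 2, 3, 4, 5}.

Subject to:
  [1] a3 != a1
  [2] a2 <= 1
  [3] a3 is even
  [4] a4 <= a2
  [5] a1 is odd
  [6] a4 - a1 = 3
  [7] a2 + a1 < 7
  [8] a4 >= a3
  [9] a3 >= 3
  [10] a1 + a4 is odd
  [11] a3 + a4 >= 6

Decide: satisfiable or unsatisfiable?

From constraints 8 and 9: a4 ≥ a3 and a3 ≥ 3, so a4 ≥ 3. From constraints 2 and 4: a4 ≤ a2 and a2 ≤ 1, so a4 ≤ 1. But 1 < 3, so no value of a4 works.

Unsatisfiable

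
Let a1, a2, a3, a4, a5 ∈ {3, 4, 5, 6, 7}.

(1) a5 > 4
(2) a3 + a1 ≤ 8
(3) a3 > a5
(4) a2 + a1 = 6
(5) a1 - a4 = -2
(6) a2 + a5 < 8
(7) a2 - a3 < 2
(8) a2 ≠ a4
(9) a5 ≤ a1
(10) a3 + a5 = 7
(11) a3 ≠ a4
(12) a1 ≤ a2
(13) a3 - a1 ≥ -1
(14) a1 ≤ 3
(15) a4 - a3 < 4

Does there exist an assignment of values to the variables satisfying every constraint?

Unsatisfiable

From constraint 1: a5 ≥ 5. From constraints 9 and 14: a5 ≤ a1 and a1 ≤ 3, so a5 ≤ 3. But 3 < 5, so no value of a5 works.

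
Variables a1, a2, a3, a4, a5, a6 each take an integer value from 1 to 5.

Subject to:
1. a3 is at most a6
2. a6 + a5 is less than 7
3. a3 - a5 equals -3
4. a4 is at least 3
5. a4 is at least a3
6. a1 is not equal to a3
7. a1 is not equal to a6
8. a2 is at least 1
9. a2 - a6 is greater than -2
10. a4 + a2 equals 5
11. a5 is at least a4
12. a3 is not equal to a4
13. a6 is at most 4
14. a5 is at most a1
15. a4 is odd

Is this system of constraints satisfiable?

Try a1 = 5, a2 = 2, a3 = 1, a4 = 3, a5 = 4, a6 = 1.
Check constraint 2: a6 + a5 = 5; constraint 3: a3 - a5 = -3; constraint 9: a2 - a6 = 1. The remaining constraints are straightforward to verify.

Satisfiable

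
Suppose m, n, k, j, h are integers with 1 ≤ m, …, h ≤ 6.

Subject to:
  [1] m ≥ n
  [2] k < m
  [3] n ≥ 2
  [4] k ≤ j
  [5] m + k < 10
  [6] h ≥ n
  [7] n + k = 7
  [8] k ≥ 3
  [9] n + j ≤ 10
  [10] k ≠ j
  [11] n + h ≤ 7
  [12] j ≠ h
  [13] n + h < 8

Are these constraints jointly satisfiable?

Satisfiable

Try m = 5, n = 3, k = 4, j = 5, h = 3.
Check constraint 5: m + k = 9; constraint 7: n + k = 7; constraint 9: n + j = 8. The remaining constraints are straightforward to verify.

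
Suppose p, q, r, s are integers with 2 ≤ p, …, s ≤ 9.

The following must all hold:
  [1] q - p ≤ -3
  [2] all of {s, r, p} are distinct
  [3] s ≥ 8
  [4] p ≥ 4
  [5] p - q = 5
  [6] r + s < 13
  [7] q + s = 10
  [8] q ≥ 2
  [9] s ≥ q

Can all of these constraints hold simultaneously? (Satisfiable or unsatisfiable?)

Satisfiable

One satisfying assignment is p = 7, q = 2, r = 3, s = 8.
For the less obvious constraints — constraint 1: q - p = -5; constraint 5: p - q = 5; constraint 6: r + s = 11 — and the others hold by inspection.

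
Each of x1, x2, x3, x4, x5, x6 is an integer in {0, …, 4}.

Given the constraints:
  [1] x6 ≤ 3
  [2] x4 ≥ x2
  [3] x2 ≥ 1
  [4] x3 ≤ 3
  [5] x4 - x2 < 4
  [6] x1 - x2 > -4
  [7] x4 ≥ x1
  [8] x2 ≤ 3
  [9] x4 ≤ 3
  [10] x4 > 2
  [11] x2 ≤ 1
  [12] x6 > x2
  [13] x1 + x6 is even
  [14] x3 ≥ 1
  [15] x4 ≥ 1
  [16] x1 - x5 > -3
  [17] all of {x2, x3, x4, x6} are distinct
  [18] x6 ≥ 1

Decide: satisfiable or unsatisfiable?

Constraints 1, 3, 4, 8, 9, 14, 15, and 18 confine each of x2, x3, x4, x6 to the 3 values {1, …, 3}.
Constraint 17 requires all 4 of them to be distinct, but only 3 values are available — impossible by the pigeonhole principle.

Unsatisfiable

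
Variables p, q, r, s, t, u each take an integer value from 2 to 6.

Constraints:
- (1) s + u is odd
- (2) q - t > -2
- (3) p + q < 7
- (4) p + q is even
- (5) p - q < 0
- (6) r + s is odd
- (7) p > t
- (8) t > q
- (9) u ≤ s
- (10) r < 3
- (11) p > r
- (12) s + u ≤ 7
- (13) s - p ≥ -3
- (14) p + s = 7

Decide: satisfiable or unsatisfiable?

Unsatisfiable

Constraints 5, 7, and 8 give t < p, p < q, q < t. Chaining: t < p < q < t, which forces t < t — impossible.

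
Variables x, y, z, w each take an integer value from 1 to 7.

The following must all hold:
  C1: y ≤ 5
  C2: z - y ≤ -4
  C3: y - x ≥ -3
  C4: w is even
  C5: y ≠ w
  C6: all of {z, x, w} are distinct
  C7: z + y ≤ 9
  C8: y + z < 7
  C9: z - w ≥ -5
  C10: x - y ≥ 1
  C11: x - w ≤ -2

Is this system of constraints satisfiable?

Unsatisfiable

Constraints 2, 9, 10, and 11 give x − y ≥ 1, y − z ≥ 4, z − w ≥ -5, w − x ≥ 2.
Adding all 4 inequalities: the left sides telescope to 0, and the right sides sum to 1 + 4 + (-5) + 2 = 2. So 0 ≥ 2, which is false.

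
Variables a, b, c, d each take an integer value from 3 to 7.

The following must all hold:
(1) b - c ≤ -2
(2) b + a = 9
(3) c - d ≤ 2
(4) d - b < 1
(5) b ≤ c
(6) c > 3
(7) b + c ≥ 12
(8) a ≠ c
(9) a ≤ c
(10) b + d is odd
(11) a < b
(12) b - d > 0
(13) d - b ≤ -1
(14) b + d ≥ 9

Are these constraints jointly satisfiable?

Unsatisfiable

Constraints 1, 3, and 13 give c − b ≥ 2, b − d ≥ 1, d − c ≥ -2.
Adding all 3 inequalities: the left sides telescope to 0, and the right sides sum to 2 + 1 + (-2) = 1. So 0 ≥ 1, which is false.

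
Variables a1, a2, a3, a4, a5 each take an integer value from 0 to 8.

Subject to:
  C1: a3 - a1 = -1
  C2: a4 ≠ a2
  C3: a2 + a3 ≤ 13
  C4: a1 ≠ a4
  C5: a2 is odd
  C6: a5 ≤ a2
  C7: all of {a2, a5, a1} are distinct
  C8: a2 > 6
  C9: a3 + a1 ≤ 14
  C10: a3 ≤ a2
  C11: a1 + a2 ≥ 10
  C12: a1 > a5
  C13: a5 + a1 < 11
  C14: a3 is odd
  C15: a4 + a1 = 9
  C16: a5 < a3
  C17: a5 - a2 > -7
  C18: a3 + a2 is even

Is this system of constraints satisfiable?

Satisfiable

The assignment a1 = 6, a2 = 7, a3 = 5, a4 = 3, a5 = 2 works:
  constraint 1 holds since a3 - a1 = -1.
  constraint 3 holds since a2 + a3 = 12.
The rest check out directly.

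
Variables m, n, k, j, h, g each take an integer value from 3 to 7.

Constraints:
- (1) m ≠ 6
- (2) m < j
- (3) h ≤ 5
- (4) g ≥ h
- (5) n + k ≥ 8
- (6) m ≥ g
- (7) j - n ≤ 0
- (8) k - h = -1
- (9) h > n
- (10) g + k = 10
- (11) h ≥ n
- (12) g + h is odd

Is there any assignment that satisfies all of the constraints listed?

Unsatisfiable

Constraints 2, 4, 6, 7, and 9 give h ≤ g, g ≤ m, m < j, j ≤ n, n < h. Chaining: h ≤ g ≤ m < j ≤ n < h, which forces h < h — impossible.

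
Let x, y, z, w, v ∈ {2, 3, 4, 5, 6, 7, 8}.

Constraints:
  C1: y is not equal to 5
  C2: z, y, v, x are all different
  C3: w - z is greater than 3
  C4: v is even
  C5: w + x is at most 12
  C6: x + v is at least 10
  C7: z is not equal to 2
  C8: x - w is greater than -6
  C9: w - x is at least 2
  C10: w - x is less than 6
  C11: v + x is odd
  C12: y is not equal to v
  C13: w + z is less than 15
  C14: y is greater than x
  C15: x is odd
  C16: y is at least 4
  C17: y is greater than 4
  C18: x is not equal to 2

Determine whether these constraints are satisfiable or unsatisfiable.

Satisfiable

Take x = 3, y = 6, z = 4, w = 8, v = 8. Then constraint 3: w - z = 4; constraint 5: w + x = 11, and every other listed constraint is also met.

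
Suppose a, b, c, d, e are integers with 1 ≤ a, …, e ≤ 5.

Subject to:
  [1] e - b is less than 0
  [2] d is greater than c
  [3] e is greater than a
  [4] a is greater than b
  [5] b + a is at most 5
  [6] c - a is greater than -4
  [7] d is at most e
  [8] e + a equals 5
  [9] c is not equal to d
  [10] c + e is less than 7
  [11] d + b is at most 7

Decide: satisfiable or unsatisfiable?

Unsatisfiable

Constraints 1, 3, and 4 give e < b, b < a, a < e. Chaining: e < b < a < e, which forces e < e — impossible.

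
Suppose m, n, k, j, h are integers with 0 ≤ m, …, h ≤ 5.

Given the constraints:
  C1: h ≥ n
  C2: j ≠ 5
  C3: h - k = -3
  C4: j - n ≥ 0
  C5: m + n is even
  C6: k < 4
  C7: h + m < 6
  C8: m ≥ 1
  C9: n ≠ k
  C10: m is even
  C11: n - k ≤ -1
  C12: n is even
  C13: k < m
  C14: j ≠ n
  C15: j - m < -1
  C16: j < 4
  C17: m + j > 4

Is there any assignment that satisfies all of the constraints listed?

Satisfiable

Try m = 4, n = 0, k = 3, j = 1, h = 0.
Check constraint 3: h - k = -3; constraint 4: j - n = 1. The remaining constraints are straightforward to verify.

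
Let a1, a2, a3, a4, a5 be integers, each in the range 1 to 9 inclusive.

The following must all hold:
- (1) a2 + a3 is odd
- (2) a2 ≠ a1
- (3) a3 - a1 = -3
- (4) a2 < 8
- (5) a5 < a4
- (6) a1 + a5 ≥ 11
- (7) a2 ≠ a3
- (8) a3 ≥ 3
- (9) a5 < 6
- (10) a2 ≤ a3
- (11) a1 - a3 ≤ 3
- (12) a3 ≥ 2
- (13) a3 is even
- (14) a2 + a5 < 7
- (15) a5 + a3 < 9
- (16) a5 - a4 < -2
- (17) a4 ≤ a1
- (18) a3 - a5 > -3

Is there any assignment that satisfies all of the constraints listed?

Try a1 = 7, a2 = 1, a3 = 4, a4 = 7, a5 = 4.
Check constraint 3: a3 - a1 = -3; constraint 6: a1 + a5 = 11; constraint 11: a1 - a3 = 3. The remaining constraints are straightforward to verify.

Satisfiable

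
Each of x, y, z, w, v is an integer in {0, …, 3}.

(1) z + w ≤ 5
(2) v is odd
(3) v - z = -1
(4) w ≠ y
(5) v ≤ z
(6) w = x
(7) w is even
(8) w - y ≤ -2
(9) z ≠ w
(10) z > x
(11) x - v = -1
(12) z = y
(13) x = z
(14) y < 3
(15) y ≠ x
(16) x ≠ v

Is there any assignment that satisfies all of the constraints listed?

Unsatisfiable

From constraints 6, 12, and 13, w = x = z = y, so w = y. But constraint 4 says w ≠ y. Contradiction.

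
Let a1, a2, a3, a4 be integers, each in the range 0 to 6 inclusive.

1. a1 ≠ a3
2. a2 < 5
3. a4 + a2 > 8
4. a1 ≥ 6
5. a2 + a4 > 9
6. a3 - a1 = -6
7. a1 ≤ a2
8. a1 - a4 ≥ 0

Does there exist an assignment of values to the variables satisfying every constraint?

Unsatisfiable

From constraints 4 and 7: a2 ≥ a1 and a1 ≥ 6, so a2 ≥ 6. From constraint 2: a2 ≤ 4. But 4 < 6, so no value of a2 works.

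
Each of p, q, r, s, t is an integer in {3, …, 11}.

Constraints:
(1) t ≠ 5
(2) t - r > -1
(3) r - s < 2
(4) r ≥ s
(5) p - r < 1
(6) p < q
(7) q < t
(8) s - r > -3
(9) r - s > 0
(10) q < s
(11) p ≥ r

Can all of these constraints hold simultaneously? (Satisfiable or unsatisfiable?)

Constraints 6, 9, 10, and 11 give r ≤ p, p < q, q < s, s < r. Chaining: r ≤ p < q < s < r, which forces r < r — impossible.

Unsatisfiable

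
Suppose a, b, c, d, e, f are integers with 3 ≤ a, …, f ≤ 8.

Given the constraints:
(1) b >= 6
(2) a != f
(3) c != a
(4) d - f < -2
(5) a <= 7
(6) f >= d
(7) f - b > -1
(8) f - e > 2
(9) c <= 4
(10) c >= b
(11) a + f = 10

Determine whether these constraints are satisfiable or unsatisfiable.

From constraint 1: b ≥ 6. From constraints 9 and 10: b ≤ c and c ≤ 4, so b ≤ 4. But 4 < 6, so no value of b works.

Unsatisfiable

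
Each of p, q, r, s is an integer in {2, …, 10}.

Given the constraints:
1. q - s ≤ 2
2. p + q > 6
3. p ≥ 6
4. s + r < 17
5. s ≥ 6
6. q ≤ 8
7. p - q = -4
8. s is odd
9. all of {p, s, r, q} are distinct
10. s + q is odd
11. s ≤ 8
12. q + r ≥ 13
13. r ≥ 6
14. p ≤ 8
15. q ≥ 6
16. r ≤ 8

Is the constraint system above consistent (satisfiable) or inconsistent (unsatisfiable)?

Constraints 3, 5, 6, 11, 13, 14, 15, and 16 confine each of p, s, r, q to the 3 values {6, …, 8}.
Constraint 9 requires all 4 of them to be distinct, but only 3 values are available — impossible by the pigeonhole principle.

Unsatisfiable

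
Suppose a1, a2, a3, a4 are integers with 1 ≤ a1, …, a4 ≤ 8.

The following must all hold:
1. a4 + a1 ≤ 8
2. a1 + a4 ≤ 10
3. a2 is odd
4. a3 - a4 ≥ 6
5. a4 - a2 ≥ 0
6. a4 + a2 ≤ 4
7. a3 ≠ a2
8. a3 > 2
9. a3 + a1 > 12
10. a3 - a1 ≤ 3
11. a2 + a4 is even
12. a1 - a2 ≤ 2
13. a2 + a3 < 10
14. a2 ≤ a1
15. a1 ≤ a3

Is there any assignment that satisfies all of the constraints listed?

Unsatisfiable

Constraints 4, 5, 10, and 12 give a2 − a1 ≥ -2, a1 − a3 ≥ -3, a3 − a4 ≥ 6, a4 − a2 ≥ 0.
Adding all 4 inequalities: the left sides telescope to 0, and the right sides sum to (-2) + (-3) + 6 + 0 = 1. So 0 ≥ 1, which is false.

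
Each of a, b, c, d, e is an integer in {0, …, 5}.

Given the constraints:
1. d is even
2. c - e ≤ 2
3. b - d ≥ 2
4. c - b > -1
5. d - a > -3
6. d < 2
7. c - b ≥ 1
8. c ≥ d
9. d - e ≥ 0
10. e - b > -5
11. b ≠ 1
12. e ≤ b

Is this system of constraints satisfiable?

Unsatisfiable

Constraints 2, 3, 7, and 9 give e − c ≥ -2, c − b ≥ 1, b − d ≥ 2, d − e ≥ 0.
Adding all 4 inequalities: the left sides telescope to 0, and the right sides sum to (-2) + 1 + 2 + 0 = 1. So 0 ≥ 1, which is false.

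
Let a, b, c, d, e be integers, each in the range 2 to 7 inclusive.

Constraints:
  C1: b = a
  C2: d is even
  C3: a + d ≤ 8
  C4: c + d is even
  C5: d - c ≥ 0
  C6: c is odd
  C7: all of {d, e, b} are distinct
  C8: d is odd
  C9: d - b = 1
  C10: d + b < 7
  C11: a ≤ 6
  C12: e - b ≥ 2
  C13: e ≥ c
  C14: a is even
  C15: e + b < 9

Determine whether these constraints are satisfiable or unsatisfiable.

Constraint 6 makes c odd and constraint 2 makes d even, so c + d must be odd. Constraint 4 says c + d is even — contradiction.

Unsatisfiable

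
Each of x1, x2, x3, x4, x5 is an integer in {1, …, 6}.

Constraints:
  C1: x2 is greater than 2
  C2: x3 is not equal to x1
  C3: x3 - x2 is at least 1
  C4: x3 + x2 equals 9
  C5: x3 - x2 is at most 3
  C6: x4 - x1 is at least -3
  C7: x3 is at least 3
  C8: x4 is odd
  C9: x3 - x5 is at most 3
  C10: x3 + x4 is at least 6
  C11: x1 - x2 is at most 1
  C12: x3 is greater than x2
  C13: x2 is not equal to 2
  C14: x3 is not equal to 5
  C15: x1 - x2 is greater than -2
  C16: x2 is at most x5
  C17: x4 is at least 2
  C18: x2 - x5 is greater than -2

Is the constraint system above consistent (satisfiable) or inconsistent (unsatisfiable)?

Satisfiable

One satisfying assignment is x1 = 3, x2 = 3, x3 = 6, x4 = 3, x5 = 4.
For the less obvious constraints — constraint 3: x3 - x2 = 3; constraint 4: x3 + x2 = 9 — and the others hold by inspection.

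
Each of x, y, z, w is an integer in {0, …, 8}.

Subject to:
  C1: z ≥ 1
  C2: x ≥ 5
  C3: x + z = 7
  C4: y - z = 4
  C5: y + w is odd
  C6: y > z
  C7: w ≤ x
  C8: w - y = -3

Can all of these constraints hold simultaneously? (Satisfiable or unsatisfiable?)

Setting (x, y, z, w) = (5, 6, 2, 3) satisfies everything: constraint 3: x + z = 7; constraint 4: y - z = 4, and the others follow.

Satisfiable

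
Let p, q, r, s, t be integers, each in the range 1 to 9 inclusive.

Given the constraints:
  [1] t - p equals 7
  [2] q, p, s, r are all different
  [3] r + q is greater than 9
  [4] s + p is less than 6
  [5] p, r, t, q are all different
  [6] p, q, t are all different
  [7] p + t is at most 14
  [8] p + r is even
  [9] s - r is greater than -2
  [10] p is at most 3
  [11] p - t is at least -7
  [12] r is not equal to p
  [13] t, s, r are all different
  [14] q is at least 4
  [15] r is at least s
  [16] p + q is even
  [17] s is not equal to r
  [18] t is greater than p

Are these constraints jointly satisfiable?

Satisfiable

The assignment p = 2, q = 6, r = 4, s = 3, t = 9 works:
  constraint 1 holds since t - p = 7.
  constraint 3 holds since r + q = 10.
  constraint 4 holds since s + p = 5.
The rest check out directly.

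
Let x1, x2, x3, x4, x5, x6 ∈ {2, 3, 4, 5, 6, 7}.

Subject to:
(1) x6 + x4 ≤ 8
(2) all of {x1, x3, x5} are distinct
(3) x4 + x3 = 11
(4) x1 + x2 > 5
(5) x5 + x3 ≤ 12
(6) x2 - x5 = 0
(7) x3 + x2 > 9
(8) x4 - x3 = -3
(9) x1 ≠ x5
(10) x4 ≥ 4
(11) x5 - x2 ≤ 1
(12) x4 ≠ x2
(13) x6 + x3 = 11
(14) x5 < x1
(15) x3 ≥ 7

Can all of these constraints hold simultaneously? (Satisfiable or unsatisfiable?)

Setting (x1, x2, x3, x4, x5, x6) = (5, 3, 7, 4, 3, 4) satisfies everything: constraint 1: x6 + x4 = 8; constraint 3: x4 + x3 = 11; constraint 4: x1 + x2 = 8, and the others follow.

Satisfiable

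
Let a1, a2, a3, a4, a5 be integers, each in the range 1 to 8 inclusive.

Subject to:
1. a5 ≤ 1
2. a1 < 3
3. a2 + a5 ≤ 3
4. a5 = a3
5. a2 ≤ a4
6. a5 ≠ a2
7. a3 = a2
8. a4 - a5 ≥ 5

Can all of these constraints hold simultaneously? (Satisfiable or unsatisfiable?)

From constraints 4 and 7, a5 = a3 = a2, so a5 = a2. But constraint 6 says a5 ≠ a2. Contradiction.

Unsatisfiable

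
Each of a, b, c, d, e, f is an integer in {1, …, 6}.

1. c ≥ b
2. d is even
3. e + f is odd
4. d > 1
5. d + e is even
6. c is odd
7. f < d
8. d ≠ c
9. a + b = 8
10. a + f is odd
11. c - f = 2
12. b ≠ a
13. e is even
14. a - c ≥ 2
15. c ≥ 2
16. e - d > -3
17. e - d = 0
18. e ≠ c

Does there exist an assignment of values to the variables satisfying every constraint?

Satisfiable

One satisfying assignment is a = 6, b = 2, c = 3, d = 2, e = 2, f = 1.
For the less obvious constraints — constraint 9: a + b = 8; constraint 11: c - f = 2 — and the others hold by inspection.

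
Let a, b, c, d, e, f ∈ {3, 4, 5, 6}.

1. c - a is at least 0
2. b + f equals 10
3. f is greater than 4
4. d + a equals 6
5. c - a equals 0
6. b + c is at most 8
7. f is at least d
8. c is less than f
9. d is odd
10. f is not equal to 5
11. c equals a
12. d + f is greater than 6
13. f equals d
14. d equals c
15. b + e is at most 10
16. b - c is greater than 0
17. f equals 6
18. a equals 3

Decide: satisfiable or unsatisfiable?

Constraint 17 fixes f = 6 and constraint 18 fixes a = 3. Constraints 11, 13, and 14 give f = d = c = a, so f = a. But 6 ≠ 3 — contradiction.

Unsatisfiable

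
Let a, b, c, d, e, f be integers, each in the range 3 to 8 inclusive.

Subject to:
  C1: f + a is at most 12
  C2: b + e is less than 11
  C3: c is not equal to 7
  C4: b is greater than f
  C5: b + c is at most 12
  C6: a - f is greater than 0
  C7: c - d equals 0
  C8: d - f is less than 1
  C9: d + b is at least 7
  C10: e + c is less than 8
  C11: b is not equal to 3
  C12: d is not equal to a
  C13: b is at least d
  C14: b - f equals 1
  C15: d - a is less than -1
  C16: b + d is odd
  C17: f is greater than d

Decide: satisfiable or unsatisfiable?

Try a = 6, b = 6, c = 3, d = 3, e = 4, f = 5.
Check constraint 1: f + a = 11; constraint 2: b + e = 10; constraint 5: b + c = 9. The remaining constraints are straightforward to verify.

Satisfiable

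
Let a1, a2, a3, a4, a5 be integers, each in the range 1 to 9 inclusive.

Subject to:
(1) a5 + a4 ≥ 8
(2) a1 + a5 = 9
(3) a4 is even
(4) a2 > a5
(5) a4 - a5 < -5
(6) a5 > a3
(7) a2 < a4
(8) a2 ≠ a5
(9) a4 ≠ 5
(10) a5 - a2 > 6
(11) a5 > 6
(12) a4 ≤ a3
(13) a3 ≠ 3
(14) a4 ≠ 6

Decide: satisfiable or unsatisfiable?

Unsatisfiable

Constraints 4, 6, 7, and 12 give a2 < a4, a4 ≤ a3, a3 < a5, a5 < a2. Chaining: a2 < a4 ≤ a3 < a5 < a2, which forces a2 < a2 — impossible.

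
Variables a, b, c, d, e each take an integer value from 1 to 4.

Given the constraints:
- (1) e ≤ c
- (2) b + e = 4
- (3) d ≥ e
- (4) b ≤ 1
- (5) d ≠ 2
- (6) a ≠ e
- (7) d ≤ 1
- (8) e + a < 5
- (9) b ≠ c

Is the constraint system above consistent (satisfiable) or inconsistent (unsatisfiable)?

From constraint 4: b ≤ 1. From constraints 3 and 7: e ≤ d ≤ 1. Hence b + e ≤ 2. But constraint 2 requires b + e = 4, and 4 > 2. Contradiction.

Unsatisfiable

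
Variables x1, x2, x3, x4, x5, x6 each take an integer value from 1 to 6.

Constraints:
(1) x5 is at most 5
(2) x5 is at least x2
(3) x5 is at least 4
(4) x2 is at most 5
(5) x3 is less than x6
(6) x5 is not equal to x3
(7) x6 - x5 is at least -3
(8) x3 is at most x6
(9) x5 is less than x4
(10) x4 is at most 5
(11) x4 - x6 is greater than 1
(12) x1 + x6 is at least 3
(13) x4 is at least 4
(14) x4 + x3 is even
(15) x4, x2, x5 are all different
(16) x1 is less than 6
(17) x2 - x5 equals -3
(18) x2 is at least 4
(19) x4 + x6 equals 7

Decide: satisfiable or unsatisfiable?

Constraints 1, 3, 4, 10, 13, and 18 confine each of x4, x2, x5 to the 2 values {4, 5}.
Constraint 15 requires all 3 of them to be distinct, but only 2 values are available — impossible by the pigeonhole principle.

Unsatisfiable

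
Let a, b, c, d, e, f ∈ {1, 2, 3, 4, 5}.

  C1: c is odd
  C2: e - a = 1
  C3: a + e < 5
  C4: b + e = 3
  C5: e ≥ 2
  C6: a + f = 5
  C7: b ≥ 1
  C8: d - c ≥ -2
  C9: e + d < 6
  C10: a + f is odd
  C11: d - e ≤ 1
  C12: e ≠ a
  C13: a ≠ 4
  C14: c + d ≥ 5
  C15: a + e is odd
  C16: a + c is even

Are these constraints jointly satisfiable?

One satisfying assignment is a = 1, b = 1, c = 5, d = 3, e = 2, f = 4.
For the less obvious constraints — constraint 2: e - a = 1; constraint 3: a + e = 3 — and the others hold by inspection.

Satisfiable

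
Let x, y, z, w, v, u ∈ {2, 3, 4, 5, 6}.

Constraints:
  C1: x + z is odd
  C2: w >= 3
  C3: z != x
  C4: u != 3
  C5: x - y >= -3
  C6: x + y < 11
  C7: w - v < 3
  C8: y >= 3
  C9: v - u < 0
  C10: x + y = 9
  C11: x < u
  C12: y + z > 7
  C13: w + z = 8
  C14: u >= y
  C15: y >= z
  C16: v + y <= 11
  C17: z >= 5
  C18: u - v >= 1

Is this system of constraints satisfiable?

The assignment x = 4, y = 5, z = 5, w = 3, v = 3, u = 5 works:
  constraint 5 holds since x - y = -1.
  constraint 6 holds since x + y = 9.
  constraint 7 holds since w - v = 0.
The rest check out directly.

Satisfiable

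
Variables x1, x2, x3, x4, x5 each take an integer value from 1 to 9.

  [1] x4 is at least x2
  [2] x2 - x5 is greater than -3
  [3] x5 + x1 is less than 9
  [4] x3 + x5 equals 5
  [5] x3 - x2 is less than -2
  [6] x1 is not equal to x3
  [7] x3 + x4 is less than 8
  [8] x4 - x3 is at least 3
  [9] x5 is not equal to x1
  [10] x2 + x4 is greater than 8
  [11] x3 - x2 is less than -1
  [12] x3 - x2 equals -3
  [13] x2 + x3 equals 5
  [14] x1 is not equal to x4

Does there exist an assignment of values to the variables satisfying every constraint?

Satisfiable

Try x1 = 3, x2 = 4, x3 = 1, x4 = 5, x5 = 4.
Check constraint 2: x2 - x5 = 0; constraint 3: x5 + x1 = 7. The remaining constraints are straightforward to verify.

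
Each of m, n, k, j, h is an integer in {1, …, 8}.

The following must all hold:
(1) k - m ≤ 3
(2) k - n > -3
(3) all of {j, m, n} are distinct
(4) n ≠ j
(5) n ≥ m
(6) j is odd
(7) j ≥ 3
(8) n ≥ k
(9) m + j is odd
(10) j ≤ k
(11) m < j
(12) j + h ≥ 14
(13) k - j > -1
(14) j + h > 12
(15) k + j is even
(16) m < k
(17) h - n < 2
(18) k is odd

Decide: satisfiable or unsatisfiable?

Satisfiable

Take m = 6, n = 8, k = 7, j = 7, h = 8. Then constraint 1: k - m = 1; constraint 2: k - n = -1; constraint 12: j + h = 15, and every other listed constraint is also met.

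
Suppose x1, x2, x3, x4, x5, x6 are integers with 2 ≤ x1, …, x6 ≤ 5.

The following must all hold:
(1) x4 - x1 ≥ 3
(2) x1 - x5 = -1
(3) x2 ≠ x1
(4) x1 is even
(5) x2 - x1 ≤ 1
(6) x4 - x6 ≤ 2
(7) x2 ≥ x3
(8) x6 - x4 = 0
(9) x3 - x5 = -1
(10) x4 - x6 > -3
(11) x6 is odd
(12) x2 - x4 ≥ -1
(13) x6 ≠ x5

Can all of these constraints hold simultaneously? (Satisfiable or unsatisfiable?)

Constraints 1, 5, and 12 give x1 − x2 ≥ -1, x2 − x4 ≥ -1, x4 − x1 ≥ 3.
Adding all 3 inequalities: the left sides telescope to 0, and the right sides sum to (-1) + (-1) + 3 = 1. So 0 ≥ 1, which is false.

Unsatisfiable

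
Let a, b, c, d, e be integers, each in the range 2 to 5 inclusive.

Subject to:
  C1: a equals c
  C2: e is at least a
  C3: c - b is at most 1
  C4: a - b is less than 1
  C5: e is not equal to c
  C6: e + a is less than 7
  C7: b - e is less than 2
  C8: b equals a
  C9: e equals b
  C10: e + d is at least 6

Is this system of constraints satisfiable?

From constraints 1, 8, and 9, e = b = a = c, so e = c. But constraint 5 says e ≠ c. Contradiction.

Unsatisfiable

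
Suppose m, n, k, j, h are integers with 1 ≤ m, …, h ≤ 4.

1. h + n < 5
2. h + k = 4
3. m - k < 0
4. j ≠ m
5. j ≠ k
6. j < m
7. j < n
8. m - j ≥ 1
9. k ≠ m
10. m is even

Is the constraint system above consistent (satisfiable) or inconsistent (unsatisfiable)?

Satisfiable

Try m = 2, n = 2, k = 3, j = 1, h = 1.
Check constraint 1: h + n = 3; constraint 2: h + k = 4; constraint 3: m - k = -1. The remaining constraints are straightforward to verify.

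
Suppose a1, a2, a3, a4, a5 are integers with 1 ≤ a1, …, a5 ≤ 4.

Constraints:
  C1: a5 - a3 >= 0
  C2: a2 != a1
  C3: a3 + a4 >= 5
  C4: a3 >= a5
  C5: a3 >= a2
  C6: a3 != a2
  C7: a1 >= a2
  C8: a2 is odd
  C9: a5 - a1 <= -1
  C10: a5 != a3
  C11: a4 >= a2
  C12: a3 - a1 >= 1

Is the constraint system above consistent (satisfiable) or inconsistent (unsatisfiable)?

Unsatisfiable

Constraints 1, 9, and 12 give a5 − a3 ≥ 0, a3 − a1 ≥ 1, a1 − a5 ≥ 1.
Adding all 3 inequalities: the left sides telescope to 0, and the right sides sum to 0 + 1 + 1 = 2. So 0 ≥ 2, which is false.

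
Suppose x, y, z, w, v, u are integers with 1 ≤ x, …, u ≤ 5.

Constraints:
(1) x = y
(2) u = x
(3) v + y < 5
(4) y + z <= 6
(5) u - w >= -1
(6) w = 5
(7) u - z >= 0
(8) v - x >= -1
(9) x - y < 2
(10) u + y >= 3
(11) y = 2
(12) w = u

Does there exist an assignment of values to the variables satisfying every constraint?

Unsatisfiable

Constraint 6 fixes w = 5 and constraint 11 fixes y = 2. Constraints 1, 2, and 12 give w = u = x = y, so w = y. But 5 ≠ 2 — contradiction.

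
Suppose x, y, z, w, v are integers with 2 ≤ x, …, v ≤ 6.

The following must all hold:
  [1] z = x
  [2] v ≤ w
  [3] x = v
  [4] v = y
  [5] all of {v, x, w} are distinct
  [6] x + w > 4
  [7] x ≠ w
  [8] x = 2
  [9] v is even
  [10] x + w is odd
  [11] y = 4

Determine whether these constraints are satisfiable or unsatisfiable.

Constraint 8 fixes x = 2 and constraint 11 fixes y = 4. Constraints 3 and 4 give x = v = y, so x = y. But 2 ≠ 4 — contradiction.

Unsatisfiable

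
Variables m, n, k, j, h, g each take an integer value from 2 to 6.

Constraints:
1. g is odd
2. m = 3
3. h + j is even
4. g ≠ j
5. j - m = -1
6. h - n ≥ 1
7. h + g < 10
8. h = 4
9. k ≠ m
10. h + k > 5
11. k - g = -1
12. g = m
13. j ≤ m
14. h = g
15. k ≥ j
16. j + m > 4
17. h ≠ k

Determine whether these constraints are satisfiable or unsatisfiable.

Constraint 8 fixes h = 4 and constraint 2 fixes m = 3. Constraints 12 and 14 give h = g = m, so h = m. But 4 ≠ 3 — contradiction.

Unsatisfiable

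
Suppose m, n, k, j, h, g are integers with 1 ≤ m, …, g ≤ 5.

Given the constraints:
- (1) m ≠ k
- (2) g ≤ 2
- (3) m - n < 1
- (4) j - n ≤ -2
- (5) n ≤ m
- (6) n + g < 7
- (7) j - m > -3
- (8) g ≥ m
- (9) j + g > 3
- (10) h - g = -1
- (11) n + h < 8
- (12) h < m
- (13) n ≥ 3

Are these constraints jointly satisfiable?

Unsatisfiable

From constraints 5 and 13: m ≥ n and n ≥ 3, so m ≥ 3. From constraints 2 and 8: m ≤ g and g ≤ 2, so m ≤ 2. But 2 < 3, so no value of m works.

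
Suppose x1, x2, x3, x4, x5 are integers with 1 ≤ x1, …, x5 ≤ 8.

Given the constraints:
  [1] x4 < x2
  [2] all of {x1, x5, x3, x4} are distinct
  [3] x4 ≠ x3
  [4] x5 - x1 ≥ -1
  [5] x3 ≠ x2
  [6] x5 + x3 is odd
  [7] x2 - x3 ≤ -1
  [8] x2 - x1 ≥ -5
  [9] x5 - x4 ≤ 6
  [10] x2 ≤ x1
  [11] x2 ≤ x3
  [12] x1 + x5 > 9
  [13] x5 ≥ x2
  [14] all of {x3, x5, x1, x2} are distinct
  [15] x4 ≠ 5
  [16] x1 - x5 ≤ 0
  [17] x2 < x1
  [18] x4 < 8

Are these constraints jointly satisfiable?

Satisfiable

Setting (x1, x2, x3, x4, x5) = (5, 3, 6, 1, 7) satisfies everything: constraint 4: x5 - x1 = 2; constraint 7: x2 - x3 = -3; constraint 8: x2 - x1 = -2, and the others follow.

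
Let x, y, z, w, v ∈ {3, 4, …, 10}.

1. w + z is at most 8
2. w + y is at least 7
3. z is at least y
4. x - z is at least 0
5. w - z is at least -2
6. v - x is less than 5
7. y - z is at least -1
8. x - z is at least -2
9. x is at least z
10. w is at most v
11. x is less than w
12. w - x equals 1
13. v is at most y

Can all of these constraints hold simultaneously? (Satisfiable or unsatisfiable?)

Unsatisfiable

Constraints 3, 4, 10, 11, and 13 give z ≤ x, x < w, w ≤ v, v ≤ y, y ≤ z. Chaining: z ≤ x < w ≤ v ≤ y ≤ z, which forces z < z — impossible.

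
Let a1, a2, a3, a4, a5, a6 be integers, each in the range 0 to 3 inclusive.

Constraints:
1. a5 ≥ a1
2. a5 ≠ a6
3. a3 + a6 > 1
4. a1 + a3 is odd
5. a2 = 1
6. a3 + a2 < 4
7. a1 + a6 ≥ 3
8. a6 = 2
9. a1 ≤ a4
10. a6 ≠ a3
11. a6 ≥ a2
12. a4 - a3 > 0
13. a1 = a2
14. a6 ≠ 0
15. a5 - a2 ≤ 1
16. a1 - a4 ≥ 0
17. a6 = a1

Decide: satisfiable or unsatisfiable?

Unsatisfiable

Constraint 8 fixes a6 = 2 and constraint 5 fixes a2 = 1. Constraints 13 and 17 give a6 = a1 = a2, so a6 = a2. But 2 ≠ 1 — contradiction.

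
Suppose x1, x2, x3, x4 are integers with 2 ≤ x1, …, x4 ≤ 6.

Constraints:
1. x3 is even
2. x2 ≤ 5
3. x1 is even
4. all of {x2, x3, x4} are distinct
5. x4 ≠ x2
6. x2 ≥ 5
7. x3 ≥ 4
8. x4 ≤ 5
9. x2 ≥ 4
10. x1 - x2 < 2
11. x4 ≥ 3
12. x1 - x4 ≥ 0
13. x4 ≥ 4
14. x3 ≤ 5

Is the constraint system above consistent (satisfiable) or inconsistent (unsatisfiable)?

Constraints 2, 7, 8, 9, 13, and 14 confine each of x2, x3, x4 to the 2 values {4, 5}.
Constraint 4 requires all 3 of them to be distinct, but only 2 values are available — impossible by the pigeonhole principle.

Unsatisfiable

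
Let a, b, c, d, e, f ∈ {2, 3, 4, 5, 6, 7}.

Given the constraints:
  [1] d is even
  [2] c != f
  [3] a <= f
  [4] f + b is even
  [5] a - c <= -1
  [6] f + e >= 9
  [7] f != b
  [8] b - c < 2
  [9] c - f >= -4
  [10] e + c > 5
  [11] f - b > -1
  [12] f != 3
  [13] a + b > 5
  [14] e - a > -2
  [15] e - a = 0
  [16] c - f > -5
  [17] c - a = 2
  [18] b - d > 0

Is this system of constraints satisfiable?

One satisfying assignment is a = 2, b = 5, c = 4, d = 2, e = 2, f = 7.
For the less obvious constraints — constraint 5: a - c = -2; constraint 6: f + e = 9; constraint 8: b - c = 1 — and the others hold by inspection.

Satisfiable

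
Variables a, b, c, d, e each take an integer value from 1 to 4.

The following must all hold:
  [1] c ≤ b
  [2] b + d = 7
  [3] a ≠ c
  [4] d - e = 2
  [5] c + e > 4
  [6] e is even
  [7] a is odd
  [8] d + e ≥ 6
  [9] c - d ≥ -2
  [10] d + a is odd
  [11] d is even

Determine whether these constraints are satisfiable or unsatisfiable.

Satisfiable

The assignment a = 1, b = 3, c = 3, d = 4, e = 2 works:
  constraint 2 holds since b + d = 7.
  constraint 4 holds since d - e = 2.
The rest check out directly.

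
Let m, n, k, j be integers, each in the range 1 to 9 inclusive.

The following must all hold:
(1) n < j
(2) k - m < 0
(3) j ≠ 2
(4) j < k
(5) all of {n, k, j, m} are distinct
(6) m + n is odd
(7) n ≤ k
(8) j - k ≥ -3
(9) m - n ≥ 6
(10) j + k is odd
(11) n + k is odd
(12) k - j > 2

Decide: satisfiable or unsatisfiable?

Satisfiable

The assignment m = 8, n = 1, k = 6, j = 3 works:
  constraint 2 holds since k - m = -2.
  constraint 8 holds since j - k = -3.
The rest check out directly.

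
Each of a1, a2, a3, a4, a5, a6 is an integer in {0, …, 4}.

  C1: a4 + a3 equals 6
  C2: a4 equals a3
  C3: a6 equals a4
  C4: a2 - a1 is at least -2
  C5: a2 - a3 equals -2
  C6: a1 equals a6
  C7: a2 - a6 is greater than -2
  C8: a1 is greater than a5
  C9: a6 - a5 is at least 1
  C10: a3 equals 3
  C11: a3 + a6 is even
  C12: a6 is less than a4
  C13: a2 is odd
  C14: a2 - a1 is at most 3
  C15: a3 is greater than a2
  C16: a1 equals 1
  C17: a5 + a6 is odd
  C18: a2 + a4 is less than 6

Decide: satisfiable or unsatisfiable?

Constraint 16 fixes a1 = 1 and constraint 10 fixes a3 = 3. Constraints 2, 3, and 6 give a1 = a6 = a4 = a3, so a1 = a3. But 1 ≠ 3 — contradiction.

Unsatisfiable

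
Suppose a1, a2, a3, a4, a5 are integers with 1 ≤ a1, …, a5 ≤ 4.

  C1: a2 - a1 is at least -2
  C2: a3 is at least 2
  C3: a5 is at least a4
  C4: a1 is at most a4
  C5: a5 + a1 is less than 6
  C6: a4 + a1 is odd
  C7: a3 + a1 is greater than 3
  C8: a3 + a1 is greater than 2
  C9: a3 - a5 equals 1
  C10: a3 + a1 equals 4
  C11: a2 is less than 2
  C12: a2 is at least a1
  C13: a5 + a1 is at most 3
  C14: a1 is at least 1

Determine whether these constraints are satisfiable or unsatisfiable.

The assignment a1 = 1, a2 = 1, a3 = 3, a4 = 2, a5 = 2 works:
  constraint 1 holds since a2 - a1 = 0.
  constraint 5 holds since a5 + a1 = 3.
  constraint 7 holds since a3 + a1 = 4.
The rest check out directly.

Satisfiable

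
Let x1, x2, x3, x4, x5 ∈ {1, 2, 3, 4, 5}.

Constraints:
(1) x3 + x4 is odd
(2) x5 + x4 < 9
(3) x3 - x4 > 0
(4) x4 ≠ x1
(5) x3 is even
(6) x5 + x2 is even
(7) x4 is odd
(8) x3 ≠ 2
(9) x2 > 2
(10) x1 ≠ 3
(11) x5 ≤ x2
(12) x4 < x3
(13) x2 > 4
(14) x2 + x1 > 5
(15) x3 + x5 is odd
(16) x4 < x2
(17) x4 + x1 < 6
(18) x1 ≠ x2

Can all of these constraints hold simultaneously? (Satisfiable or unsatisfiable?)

Take x1 = 1, x2 = 5, x3 = 4, x4 = 3, x5 = 3. Then constraint 2: x5 + x4 = 6; constraint 3: x3 - x4 = 1, and every other listed constraint is also met.

Satisfiable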